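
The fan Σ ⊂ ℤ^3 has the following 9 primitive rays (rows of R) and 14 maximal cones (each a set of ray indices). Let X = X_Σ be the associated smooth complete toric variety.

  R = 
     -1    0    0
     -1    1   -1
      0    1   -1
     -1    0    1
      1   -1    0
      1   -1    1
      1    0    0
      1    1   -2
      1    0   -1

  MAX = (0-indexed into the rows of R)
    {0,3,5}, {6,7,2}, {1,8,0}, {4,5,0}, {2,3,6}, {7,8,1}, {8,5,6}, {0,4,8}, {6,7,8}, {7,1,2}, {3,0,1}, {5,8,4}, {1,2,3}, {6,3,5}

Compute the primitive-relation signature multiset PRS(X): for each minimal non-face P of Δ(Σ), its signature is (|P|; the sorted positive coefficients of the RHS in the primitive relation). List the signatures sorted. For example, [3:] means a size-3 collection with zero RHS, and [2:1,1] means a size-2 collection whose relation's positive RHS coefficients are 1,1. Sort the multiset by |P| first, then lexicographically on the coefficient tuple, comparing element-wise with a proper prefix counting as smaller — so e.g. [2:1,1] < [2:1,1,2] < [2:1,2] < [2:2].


The 16 primitive collections of Σ (r=9, n=3):

  • {0,6}:  v_{0} + v_{6} = 0  ⇒ sig = [2:]
  • {1,5}:  v_{1} + v_{5} = 0  ⇒ sig = [2:]
  • {3,8}:  v_{3} + v_{8} = 0  ⇒ sig = [2:]
  • {0,2}:  v_{0} + v_{2} = v_{1}  ⇒ sig = [2:1]
  • {1,6}:  v_{1} + v_{6} = v_{2}  ⇒ sig = [2:1]
  • {2,4}:  v_{2} + v_{4} = v_{8}  ⇒ sig = [2:1]
  • {2,5}:  v_{2} + v_{5} = v_{6}  ⇒ sig = [2:1]
  • {2,8}:  v_{2} + v_{8} = v_{7}  ⇒ sig = [2:1]
  • {3,7}:  v_{3} + v_{7} = v_{2}  ⇒ sig = [2:1]
  • {0,7}:  v_{0} + v_{7} = v_{1} + v_{8}  ⇒ sig = [2:1,1]
  • {1,4}:  v_{1} + v_{4} = v_{0} + v_{8}  ⇒ sig = [2:1,1]
  • {3,4}:  v_{3} + v_{4} = v_{0} + v_{5}  ⇒ sig = [2:1,1]
  • {4,6}:  v_{4} + v_{6} = v_{5} + v_{8}  ⇒ sig = [2:1,1]
  • {5,7}:  v_{5} + v_{7} = v_{6} + v_{8}  ⇒ sig = [2:1,1]
  • {4,7}:  v_{4} + v_{7} = 2·v_{8}  ⇒ sig = [2:2]
  • {0,5,8}:  v_{0} + v_{5} + v_{8} = v_{4}  ⇒ sig = [3:1]

Hence PRS(X_Σ) =
    |P|=2: 15 collections, coeffs (), (), (), (1), (1), (1), (1), (1), (1), (1,1), (1,1), (1,1), (1,1), (1,1), (2)
    |P|=3: 1 collection, coeffs (1)


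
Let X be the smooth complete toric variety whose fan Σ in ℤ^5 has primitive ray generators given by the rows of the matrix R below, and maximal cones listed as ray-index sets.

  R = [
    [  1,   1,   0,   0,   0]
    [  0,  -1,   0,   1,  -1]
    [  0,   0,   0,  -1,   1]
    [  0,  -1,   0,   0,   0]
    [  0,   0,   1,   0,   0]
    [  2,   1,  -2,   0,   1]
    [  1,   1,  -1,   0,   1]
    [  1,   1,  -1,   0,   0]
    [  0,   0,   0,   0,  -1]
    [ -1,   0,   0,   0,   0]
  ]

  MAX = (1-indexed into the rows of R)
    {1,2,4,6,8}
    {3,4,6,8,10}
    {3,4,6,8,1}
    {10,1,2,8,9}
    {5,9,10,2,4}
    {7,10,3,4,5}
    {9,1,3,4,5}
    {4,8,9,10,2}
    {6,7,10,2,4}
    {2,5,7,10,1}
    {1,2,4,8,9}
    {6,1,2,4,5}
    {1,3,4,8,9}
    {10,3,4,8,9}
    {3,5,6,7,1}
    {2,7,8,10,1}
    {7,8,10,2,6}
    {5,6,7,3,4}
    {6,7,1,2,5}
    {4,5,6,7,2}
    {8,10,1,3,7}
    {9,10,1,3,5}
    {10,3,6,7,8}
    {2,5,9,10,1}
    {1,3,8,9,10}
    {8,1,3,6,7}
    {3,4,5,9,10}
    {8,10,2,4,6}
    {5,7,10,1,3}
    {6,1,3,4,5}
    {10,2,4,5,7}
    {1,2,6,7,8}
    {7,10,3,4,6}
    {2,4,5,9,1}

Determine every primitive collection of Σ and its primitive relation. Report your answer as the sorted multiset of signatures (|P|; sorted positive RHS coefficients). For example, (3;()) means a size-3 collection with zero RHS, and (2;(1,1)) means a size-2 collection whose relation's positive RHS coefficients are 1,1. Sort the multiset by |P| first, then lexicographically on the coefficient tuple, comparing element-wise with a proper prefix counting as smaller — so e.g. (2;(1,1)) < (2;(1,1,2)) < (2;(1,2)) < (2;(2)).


|primitive collections| = 9. Relations:

  • {2,3}:  v_{2} + v_{3} = v_{4}  →  sig = (2;(1))
  • {5,8}:  v_{5} + v_{8} = v_{1}  →  sig = (2;(1))
  • {7,9}:  v_{7} + v_{9} = v_{8}  →  sig = (2;(1))
  • {6,9}:  v_{6} + v_{9} = v_{4} + 2·v_{8}  →  sig = (2;(1,2))
  • {1,4,10}:  v_{1} + v_{4} + v_{10} = 0  →  sig = (3;())
  • {4,7,8}:  v_{4} + v_{7} + v_{8} = v_{6}  →  sig = (3;(1))
  • {5,6,10}:  v_{5} + v_{6} + v_{10} = v_{7}  →  sig = (3;(1))
  • {1,4,7}:  v_{1} + v_{4} + v_{7} = v_{5} + v_{6}  →  sig = (3;(1,1))
  • {1,6,10}:  v_{1} + v_{6} + v_{10} = v_{7} + v_{8}  →  sig = (3;(1,1))

Sorted signature multiset PRS(X):
[(2;(1)), (2;(1)), (2;(1)), (2;(1,2)), (3;()), (3;(1)), (3;(1)), (3;(1,1)), (3;(1,1))]


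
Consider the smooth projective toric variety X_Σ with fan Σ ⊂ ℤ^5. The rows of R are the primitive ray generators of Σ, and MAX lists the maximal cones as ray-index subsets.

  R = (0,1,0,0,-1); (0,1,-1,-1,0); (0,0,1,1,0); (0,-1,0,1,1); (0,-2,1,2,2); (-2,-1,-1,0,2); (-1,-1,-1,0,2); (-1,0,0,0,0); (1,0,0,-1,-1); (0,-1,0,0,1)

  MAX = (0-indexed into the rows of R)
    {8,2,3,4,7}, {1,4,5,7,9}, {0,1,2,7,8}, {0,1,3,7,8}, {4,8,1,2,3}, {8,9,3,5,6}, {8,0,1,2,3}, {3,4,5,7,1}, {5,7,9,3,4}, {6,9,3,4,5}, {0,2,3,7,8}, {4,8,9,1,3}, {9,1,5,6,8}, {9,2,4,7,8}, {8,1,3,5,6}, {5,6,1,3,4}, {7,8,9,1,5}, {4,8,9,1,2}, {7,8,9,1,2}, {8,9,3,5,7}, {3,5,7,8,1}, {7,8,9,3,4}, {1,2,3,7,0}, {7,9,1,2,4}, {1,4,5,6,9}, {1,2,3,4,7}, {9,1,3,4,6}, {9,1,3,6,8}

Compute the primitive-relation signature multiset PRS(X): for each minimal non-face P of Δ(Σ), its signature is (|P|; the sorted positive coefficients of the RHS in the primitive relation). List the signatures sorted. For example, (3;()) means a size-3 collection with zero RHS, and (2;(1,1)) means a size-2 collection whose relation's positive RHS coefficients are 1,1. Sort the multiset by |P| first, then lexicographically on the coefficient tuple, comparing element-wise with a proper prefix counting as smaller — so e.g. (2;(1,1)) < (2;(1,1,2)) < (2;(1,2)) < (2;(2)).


Δ(Σ) — 10 vertices, 14 min non-faces:

  P={0,9}:  v_{0} + v_{9} = 0  ⟹  sig = (2;())
  P={6,7}:  v_{6} + v_{7} = v_{5}  ⟹  sig = (2;(1))
  P={0,4}:  v_{0} + v_{4} = v_{2} + v_{3}  ⟹  sig = (2;(1,1))
  P={0,6}:  v_{0} + v_{6} = v_{1} + v_{3} + v_{7}  ⟹  sig = (2;(1,1,1))
  P={2,6}:  v_{2} + v_{6} = v_{1} + v_{4} + v_{7}  ⟹  sig = (2;(1,1,1))
  P={0,5}:  v_{0} + v_{5} = v_{1} + v_{3} + 2·v_{7}  ⟹  sig = (2;(1,1,2))
  P={2,5}:  v_{2} + v_{5} = v_{1} + v_{4} + 2·v_{7}  ⟹  sig = (2;(1,1,2))
  P={2,3,9}:  v_{2} + v_{3} + v_{9} = v_{4}  ⟹  sig = (3;(1))
  P={4,5,8}:  v_{4} + v_{5} + v_{8} = v_{3} + v_{7} + 2·v_{9}  ⟹  sig = (3;(1,1,2))
  P={4,6,8}:  v_{4} + v_{6} + v_{8} = v_{3} + 2·v_{9}  ⟹  sig = (3;(1,2))
  P={1,3,7,9}:  v_{1} + v_{3} + v_{7} + v_{9} = v_{6}  ⟹  sig = (4;(1))
  P={1,4,7,8}:  v_{1} + v_{4} + v_{7} + v_{8} = v_{9}  ⟹  sig = (4;(1))
  P={1,3,5,9}:  v_{1} + v_{3} + v_{5} + v_{9} = 2·v_{6}  ⟹  sig = (4;(2))
  P={1,2,3,7,8}:  v_{1} + v_{2} + v_{3} + v_{7} + v_{8} = 0  ⟹  sig = (5;())

so the primitive-relation signature multiset is
    |P|=2: 7 collections, coeffs (), (1), (1,1), (1,1,1), (1,1,1), (1,1,2), (1,1,2)
    |P|=3: 3 collections, coeffs (1), (1,1,2), (1,2)
    |P|=4: 3 collections, coeffs (1), (1), (2)
    |P|=5: 1 collection, coeffs ()


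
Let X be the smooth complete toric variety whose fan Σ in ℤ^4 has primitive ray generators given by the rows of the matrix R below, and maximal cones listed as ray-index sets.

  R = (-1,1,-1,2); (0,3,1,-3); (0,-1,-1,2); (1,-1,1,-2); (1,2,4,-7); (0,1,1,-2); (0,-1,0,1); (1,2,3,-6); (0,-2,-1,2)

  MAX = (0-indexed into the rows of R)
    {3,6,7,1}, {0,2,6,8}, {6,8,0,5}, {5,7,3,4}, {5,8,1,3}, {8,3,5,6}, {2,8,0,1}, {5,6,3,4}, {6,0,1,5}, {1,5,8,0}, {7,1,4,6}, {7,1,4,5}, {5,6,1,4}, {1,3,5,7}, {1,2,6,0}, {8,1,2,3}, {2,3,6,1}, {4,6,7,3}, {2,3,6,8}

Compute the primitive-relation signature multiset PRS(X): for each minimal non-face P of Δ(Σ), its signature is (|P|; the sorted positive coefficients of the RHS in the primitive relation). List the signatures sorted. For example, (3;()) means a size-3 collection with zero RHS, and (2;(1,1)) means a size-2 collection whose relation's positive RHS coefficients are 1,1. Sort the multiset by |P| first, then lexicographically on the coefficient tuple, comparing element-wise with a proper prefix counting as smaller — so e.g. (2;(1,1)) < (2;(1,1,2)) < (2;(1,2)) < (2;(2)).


Σ has 12 primitive collections:

  P = {0,3}:  v_{0} + v_{3} = 0 ; sig = (2;())
  P = {2,5}:  v_{2} + v_{5} = 0 ; sig = (2;())
  P = {2,4}:  v_{2} + v_{4} = v_{6} + v_{7} ; sig = (2;(1,1))
  P = {7,8}:  v_{7} + v_{8} = v_{3} + v_{5} ; sig = (2;(1,1))
  P = {0,7}:  v_{0} + v_{7} = v_{1} + v_{5} + v_{6} ; sig = (2;(1,1,1))
  P = {2,7}:  v_{2} + v_{7} = v_{1} + v_{3} + v_{6} ; sig = (2;(1,1,1))
  P = {4,8}:  v_{4} + v_{8} = v_{3} + 2·v_{5} + v_{6} ; sig = (2;(1,1,2))
  P = {0,4}:  v_{0} + v_{4} = v_{1} + 2·v_{5} + 2·v_{6} ; sig = (2;(1,2,2))
  P = {1,6,8}:  v_{1} + v_{6} + v_{8} = 0 ; sig = (3;())
  P = {5,6,7}:  v_{5} + v_{6} + v_{7} = v_{4} ; sig = (3;(1))
  P = {1,3,4}:  v_{1} + v_{3} + v_{4} = 2·v_{7} ; sig = (3;(2))
  P = {1,3,5,6}:  v_{1} + v_{3} + v_{5} + v_{6} = v_{7} ; sig = (4;(1))

Signatures (|P|; sorted positive RHS coefficients), sorted:
    (2;())
    (2;())
    (2;(1,1))
    (2;(1,1))
    (2;(1,1,1))
    (2;(1,1,1))
    (2;(1,1,2))
    (2;(1,2,2))
    (3;())
    (3;(1))
    (3;(2))
    (4;(1))


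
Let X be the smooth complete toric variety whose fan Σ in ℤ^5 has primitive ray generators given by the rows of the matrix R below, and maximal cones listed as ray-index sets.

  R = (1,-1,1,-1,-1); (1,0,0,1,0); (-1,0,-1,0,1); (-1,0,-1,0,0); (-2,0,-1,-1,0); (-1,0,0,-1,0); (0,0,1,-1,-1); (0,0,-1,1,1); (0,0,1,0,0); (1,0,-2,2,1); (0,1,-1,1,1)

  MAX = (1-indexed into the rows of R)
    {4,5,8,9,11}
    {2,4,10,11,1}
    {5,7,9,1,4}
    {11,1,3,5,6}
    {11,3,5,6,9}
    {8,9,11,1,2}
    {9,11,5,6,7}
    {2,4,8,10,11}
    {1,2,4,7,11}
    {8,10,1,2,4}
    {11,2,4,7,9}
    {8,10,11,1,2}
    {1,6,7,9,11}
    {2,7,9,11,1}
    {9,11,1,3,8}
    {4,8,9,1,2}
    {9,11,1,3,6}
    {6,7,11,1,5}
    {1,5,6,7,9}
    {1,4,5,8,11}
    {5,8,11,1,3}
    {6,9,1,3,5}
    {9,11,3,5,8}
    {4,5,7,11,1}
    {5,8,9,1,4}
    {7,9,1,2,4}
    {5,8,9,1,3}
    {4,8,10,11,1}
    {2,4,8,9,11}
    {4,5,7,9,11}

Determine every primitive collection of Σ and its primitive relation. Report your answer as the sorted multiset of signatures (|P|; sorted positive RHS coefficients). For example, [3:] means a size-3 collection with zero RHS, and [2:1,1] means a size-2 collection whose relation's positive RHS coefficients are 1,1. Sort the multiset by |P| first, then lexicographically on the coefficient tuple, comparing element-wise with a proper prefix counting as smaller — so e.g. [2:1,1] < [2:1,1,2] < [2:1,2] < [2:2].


The 16 primitive collections of Σ (r=11, n=5):

  P={2,6}:  v_{2} + v_{6} = 0 — sig = [2:]
  P={7,8}:  v_{7} + v_{8} = 0 — sig = [2:]
  P={2,3}:  v_{2} + v_{3} = v_{8} — sig = [2:1]
  P={2,5}:  v_{2} + v_{5} = v_{4} — sig = [2:1]
  P={3,7}:  v_{3} + v_{7} = v_{6} — sig = [2:1]
  P={4,6}:  v_{4} + v_{6} = v_{5} — sig = [2:1]
  P={6,8}:  v_{6} + v_{8} = v_{3} — sig = [2:1]
  P={3,4}:  v_{3} + v_{4} = v_{5} + v_{8} — sig = [2:1,1]
  P={9,10}:  v_{9} + v_{10} = v_{2} + v_{8} — sig = [2:1,1]
  P={6,10}:  v_{6} + v_{10} = v_{1} + v_{4} + v_{8} + v_{11} — sig = [2:1,1,1,1]
  P={7,10}:  v_{7} + v_{10} = v_{1} + v_{2} + v_{4} + v_{11} — sig = [2:1,1,1,1]
  P={3,10}:  v_{3} + v_{10} = v_{1} + v_{4} + 2·v_{8} + v_{11} — sig = [2:1,1,1,2]
  P={5,10}:  v_{5} + v_{10} = v_{1} + 2·v_{4} + v_{8} + v_{11} — sig = [2:1,1,1,2]
  P={1,4,9,11}:  v_{1} + v_{4} + v_{9} + v_{11} = 0 — sig = [4:]
  P={1,5,9,11}:  v_{1} + v_{5} + v_{9} + v_{11} = v_{6} — sig = [4:1]
  P={1,2,4,8,11}:  v_{1} + v_{2} + v_{4} + v_{8} + v_{11} = v_{10} — sig = [5:1]

so the primitive-relation signature multiset is
[[2:], [2:], [2:1], [2:1], [2:1], [2:1], [2:1], [2:1,1], [2:1,1], [2:1,1,1,1], [2:1,1,1,1], [2:1,1,1,2], [2:1,1,1,2], [4:], [4:1], [5:1]]


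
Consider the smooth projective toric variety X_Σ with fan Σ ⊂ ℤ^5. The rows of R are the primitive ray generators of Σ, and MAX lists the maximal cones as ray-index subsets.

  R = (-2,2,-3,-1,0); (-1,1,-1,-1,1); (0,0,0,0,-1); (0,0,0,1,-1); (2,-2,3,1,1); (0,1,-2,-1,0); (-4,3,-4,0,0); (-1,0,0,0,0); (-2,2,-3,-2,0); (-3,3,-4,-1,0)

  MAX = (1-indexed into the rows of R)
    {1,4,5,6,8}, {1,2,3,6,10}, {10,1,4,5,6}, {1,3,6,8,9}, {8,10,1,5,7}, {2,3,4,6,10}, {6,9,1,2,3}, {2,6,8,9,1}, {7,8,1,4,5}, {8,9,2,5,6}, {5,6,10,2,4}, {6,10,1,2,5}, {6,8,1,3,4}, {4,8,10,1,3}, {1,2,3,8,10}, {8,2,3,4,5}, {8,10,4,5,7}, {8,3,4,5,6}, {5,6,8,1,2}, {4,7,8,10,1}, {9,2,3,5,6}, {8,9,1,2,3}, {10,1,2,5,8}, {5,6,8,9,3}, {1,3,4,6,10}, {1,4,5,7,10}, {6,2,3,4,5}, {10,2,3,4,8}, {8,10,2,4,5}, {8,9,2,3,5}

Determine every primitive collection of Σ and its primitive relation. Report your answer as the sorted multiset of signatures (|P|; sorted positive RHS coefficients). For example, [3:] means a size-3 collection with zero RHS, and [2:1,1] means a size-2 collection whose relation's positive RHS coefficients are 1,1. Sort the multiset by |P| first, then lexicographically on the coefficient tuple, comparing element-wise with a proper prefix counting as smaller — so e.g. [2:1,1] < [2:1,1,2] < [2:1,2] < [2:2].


Δ(Σ) — 10 vertices, 14 min non-faces:

  P={4,9}:  v_{4} + v_{9} = v_{1} + v_{3}  so sig = [2:1,1]
  P={3,7}:  v_{3} + v_{7} = v_{4} + v_{8} + v_{10}  so sig = [2:1,1,1]
  P={7,9}:  v_{7} + v_{9} = v_{1} + v_{8} + v_{10}  so sig = [2:1,1,1]
  P={2,7}:  v_{2} + v_{7} = v_{5} + v_{8} + 2·v_{10}  so sig = [2:1,1,2]
  P={9,10}:  v_{9} + v_{10} = 2·v_{1} + v_{2} + v_{3}  so sig = [2:1,1,2]
  P={6,7}:  v_{6} + v_{7} = 3·v_{1} + v_{4} + v_{5}  so sig = [2:1,1,3]
  P={1,3,5}:  v_{1} + v_{3} + v_{5} = 0  so sig = [3:]
  P={1,2,4}:  v_{1} + v_{2} + v_{4} = v_{10}  so sig = [3:1]
  P={3,5,10}:  v_{3} + v_{5} + v_{10} = v_{2} + v_{4}  so sig = [3:1,1]
  P={1,5,9}:  v_{1} + v_{5} + v_{9} = v_{2} + v_{6} + v_{8}  so sig = [3:1,1,1]
  P={6,8,10}:  v_{6} + v_{8} + v_{10} = 2·v_{1}  so sig = [3:2]
  P={2,3,6,8}:  v_{2} + v_{3} + v_{6} + v_{8} = v_{9}  so sig = [4:1]
  P={2,4,6,8}:  v_{2} + v_{4} + v_{6} + v_{8} = v_{1}  so sig = [4:1]
  P={1,4,5,8,10}:  v_{1} + v_{4} + v_{5} + v_{8} + v_{10} = v_{7}  so sig = [5:1]

Signatures (|P|; sorted positive RHS coefficients), sorted:
{ [2:1,1],  [2:1,1,1] ×2,  [2:1,1,2] ×2,  [2:1,1,3],  [3:],  [3:1],  [3:1,1],  [3:1,1,1],  [3:2],  [4:1] ×2,  [5:1] }


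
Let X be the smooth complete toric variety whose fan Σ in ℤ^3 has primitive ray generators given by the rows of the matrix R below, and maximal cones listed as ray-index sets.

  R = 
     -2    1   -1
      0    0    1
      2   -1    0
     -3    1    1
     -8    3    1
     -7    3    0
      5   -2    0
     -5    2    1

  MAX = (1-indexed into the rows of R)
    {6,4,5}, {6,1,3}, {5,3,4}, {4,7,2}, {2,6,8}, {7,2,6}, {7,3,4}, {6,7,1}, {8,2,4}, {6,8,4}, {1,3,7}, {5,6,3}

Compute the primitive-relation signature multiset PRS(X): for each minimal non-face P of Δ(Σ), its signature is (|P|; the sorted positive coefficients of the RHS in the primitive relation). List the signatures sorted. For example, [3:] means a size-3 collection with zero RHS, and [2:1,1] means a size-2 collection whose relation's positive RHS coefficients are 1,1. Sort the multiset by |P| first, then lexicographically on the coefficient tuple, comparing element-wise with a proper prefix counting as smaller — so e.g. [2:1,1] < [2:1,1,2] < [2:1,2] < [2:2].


Minimal non-faces — 14 found among 8 rays, 12 max cones:

  {1,8}:  v_{1} + v_{8} = v_{6}  ⇒ sig = [2:1]
  {3,8}:  v_{3} + v_{8} = v_{4}  ⇒ sig = [2:1]
  {5,7}:  v_{5} + v_{7} = v_{4}  ⇒ sig = [2:1]
  {7,8}:  v_{7} + v_{8} = v_{2}  ⇒ sig = [2:1]
  {1,2}:  v_{1} + v_{2} = v_{6} + v_{7}  ⇒ sig = [2:1,1]
  {1,4}:  v_{1} + v_{4} = v_{3} + v_{6}  ⇒ sig = [2:1,1]
  {2,3}:  v_{2} + v_{3} = v_{4} + v_{7}  ⇒ sig = [2:1,1]
  {2,5}:  v_{2} + v_{5} = v_{4} + v_{8}  ⇒ sig = [2:1,1]
  {5,8}:  v_{5} + v_{8} = 2·v_{4} + v_{6}  ⇒ sig = [2:1,2]
  {1,5}:  v_{1} + v_{5} = 2·v_{3} + 2·v_{6}  ⇒ sig = [2:2,2]
  {3,6,7}:  v_{3} + v_{6} + v_{7} = 0  ⇒ sig = [3:]
  {3,4,6}:  v_{3} + v_{4} + v_{6} = v_{5}  ⇒ sig = [3:1]
  {4,6,7}:  v_{4} + v_{6} + v_{7} = v_{8}  ⇒ sig = [3:1]
  {2,4,6}:  v_{2} + v_{4} + v_{6} = 2·v_{8}  ⇒ sig = [3:2]

so the primitive-relation signature multiset is
[[2:1], [2:1], [2:1], [2:1], [2:1,1], [2:1,1], [2:1,1], [2:1,1], [2:1,2], [2:2,2], [3:], [3:1], [3:1], [3:2]]


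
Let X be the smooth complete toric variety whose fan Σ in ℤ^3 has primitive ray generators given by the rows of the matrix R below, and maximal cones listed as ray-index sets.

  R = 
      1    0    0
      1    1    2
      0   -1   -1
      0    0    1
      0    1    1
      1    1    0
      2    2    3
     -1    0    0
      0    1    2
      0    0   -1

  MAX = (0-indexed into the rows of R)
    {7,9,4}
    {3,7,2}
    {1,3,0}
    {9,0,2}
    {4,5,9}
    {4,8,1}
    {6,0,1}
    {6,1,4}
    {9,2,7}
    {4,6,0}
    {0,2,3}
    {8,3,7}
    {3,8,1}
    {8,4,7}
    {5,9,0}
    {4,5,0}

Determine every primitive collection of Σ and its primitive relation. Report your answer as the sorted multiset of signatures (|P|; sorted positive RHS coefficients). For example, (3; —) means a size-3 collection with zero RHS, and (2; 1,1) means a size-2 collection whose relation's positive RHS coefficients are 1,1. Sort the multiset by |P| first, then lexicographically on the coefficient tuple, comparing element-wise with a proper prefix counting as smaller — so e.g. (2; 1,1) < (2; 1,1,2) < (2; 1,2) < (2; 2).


Σ has 23 primitive collections:

  • {0,7}:  v_{0} + v_{7} = 0  so sig = (2; —)
  • {2,4}:  v_{2} + v_{4} = 0  so sig = (2; —)
  • {3,9}:  v_{3} + v_{9} = 0  so sig = (2; —)
  • {0,8}:  v_{0} + v_{8} = v_{1}  so sig = (2; 1)
  • {1,7}:  v_{1} + v_{7} = v_{8}  so sig = (2; 1)
  • {2,8}:  v_{2} + v_{8} = v_{3}  so sig = (2; 1)
  • {3,4}:  v_{3} + v_{4} = v_{8}  so sig = (2; 1)
  • {8,9}:  v_{8} + v_{9} = v_{4}  so sig = (2; 1)
  • {1,2}:  v_{1} + v_{2} = v_{0} + v_{3}  so sig = (2; 1,1)
  • {1,9}:  v_{1} + v_{9} = v_{0} + v_{4}  so sig = (2; 1,1)
  • {2,5}:  v_{2} + v_{5} = v_{0} + v_{9}  so sig = (2; 1,1)
  • {2,6}:  v_{2} + v_{6} = v_{0} + v_{1}  so sig = (2; 1,1)
  • {3,5}:  v_{3} + v_{5} = v_{0} + v_{4}  so sig = (2; 1,1)
  • {5,7}:  v_{5} + v_{7} = v_{4} + v_{9}  so sig = (2; 1,1)
  • {6,7}:  v_{6} + v_{7} = v_{1} + v_{4}  so sig = (2; 1,1)
  • {5,8}:  v_{5} + v_{8} = v_{0} + 2·v_{4}  so sig = (2; 1,2)
  • {6,8}:  v_{6} + v_{8} = 2·v_{1} + v_{4}  so sig = (2; 1,2)
  • {3,6}:  v_{3} + v_{6} = 2·v_{1}  so sig = (2; 2)
  • {1,5}:  v_{1} + v_{5} = 2·v_{0} + 2·v_{4}  so sig = (2; 2,2)
  • {6,9}:  v_{6} + v_{9} = 2·v_{0} + 2·v_{4}  so sig = (2; 2,2)
  • {5,6}:  v_{5} + v_{6} = 3·v_{0} + 3·v_{4}  so sig = (2; 3,3)
  • {0,1,4}:  v_{0} + v_{1} + v_{4} = v_{6}  so sig = (3; 1)
  • {0,4,9}:  v_{0} + v_{4} + v_{9} = v_{5}  so sig = (3; 1)

Signatures (|P|; sorted positive RHS coefficients), sorted:
[(2; —), (2; —), (2; —), (2; 1), (2; 1), (2; 1), (2; 1), (2; 1), (2; 1,1), (2; 1,1), (2; 1,1), (2; 1,1), (2; 1,1), (2; 1,1), (2; 1,1), (2; 1,2), (2; 1,2), (2; 2), (2; 2,2), (2; 2,2), (2; 3,3), (3; 1), (3; 1)]


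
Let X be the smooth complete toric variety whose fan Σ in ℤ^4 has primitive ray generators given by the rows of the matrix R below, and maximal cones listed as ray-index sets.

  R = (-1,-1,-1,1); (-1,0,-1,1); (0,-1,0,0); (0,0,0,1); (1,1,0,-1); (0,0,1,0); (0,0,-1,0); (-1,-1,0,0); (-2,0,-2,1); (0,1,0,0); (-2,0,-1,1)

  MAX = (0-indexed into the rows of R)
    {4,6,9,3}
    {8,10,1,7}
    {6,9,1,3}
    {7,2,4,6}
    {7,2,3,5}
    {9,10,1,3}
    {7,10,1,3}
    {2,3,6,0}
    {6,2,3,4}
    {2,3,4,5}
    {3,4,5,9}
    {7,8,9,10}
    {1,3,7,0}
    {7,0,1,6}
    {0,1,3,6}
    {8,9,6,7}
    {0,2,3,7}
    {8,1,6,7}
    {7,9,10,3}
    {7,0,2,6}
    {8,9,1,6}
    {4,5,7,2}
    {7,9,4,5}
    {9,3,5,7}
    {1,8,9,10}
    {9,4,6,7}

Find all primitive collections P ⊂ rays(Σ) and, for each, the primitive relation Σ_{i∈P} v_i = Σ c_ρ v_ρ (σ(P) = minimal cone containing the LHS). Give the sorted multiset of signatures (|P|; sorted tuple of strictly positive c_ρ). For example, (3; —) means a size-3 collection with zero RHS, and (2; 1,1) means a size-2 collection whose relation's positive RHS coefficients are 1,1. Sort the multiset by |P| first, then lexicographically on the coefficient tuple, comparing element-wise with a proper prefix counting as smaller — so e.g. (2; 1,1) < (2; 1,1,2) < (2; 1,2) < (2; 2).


Minimal non-faces — 21 found among 11 rays, 26 max cones:

  {2,9}:  v_{2} + v_{9} = 0  so sig = (2; —)
  {5,6}:  v_{5} + v_{6} = 0  so sig = (2; —)
  {0,4}:  v_{0} + v_{4} = v_{6}  so sig = (2; 1)
  {0,9}:  v_{0} + v_{9} = v_{1}  so sig = (2; 1)
  {1,2}:  v_{1} + v_{2} = v_{0}  so sig = (2; 1)
  {5,8}:  v_{5} + v_{8} = v_{10}  so sig = (2; 1)
  {6,10}:  v_{6} + v_{10} = v_{8}  so sig = (2; 1)
  {0,5}:  v_{0} + v_{5} = v_{3} + v_{7}  so sig = (2; 1,1)
  {1,4}:  v_{1} + v_{4} = v_{6} + v_{9}  so sig = (2; 1,1)
  {2,10}:  v_{2} + v_{10} = v_{1} + v_{7}  so sig = (2; 1,1)
  {1,5}:  v_{1} + v_{5} = v_{3} + v_{7} + v_{9}  so sig = (2; 1,1,1)
  {2,8}:  v_{2} + v_{8} = v_{1} + v_{6} + v_{7}  so sig = (2; 1,1,1)
  {0,8}:  v_{0} + v_{8} = 2·v_{1} + v_{6} + v_{7}  so sig = (2; 1,1,2)
  {4,10}:  v_{4} + v_{10} = v_{6} + v_{7} + 2·v_{9}  so sig = (2; 1,1,2)
  {0,10}:  v_{0} + v_{10} = 2·v_{1} + v_{7}  so sig = (2; 1,2)
  {4,8}:  v_{4} + v_{8} = 2·v_{6} + v_{7} + 2·v_{9}  so sig = (2; 1,2,2)
  {5,10}:  v_{5} + v_{10} = v_{3} + 2·v_{7} + 2·v_{9}  so sig = (2; 1,2,2)
  {3,8}:  v_{3} + v_{8} = 2·v_{1}  so sig = (2; 2)
  {3,4,7}:  v_{3} + v_{4} + v_{7} = 0  so sig = (3; —)
  {1,7,9}:  v_{1} + v_{7} + v_{9} = v_{10}  so sig = (3; 1)
  {3,6,7}:  v_{3} + v_{6} + v_{7} = v_{0}  so sig = (3; 1)

Signatures (|P|; sorted positive RHS coefficients), sorted:
    |P|=2: 18 collections, coeffs (), (), (1), (1), (1), (1), (1), (1,1), (1,1), (1,1), (1,1,1), (1,1,1), (1,1,2), (1,1,2), (1,2), (1,2,2), (1,2,2), (2)
    |P|=3: 3 collections, coeffs (), (1), (1)


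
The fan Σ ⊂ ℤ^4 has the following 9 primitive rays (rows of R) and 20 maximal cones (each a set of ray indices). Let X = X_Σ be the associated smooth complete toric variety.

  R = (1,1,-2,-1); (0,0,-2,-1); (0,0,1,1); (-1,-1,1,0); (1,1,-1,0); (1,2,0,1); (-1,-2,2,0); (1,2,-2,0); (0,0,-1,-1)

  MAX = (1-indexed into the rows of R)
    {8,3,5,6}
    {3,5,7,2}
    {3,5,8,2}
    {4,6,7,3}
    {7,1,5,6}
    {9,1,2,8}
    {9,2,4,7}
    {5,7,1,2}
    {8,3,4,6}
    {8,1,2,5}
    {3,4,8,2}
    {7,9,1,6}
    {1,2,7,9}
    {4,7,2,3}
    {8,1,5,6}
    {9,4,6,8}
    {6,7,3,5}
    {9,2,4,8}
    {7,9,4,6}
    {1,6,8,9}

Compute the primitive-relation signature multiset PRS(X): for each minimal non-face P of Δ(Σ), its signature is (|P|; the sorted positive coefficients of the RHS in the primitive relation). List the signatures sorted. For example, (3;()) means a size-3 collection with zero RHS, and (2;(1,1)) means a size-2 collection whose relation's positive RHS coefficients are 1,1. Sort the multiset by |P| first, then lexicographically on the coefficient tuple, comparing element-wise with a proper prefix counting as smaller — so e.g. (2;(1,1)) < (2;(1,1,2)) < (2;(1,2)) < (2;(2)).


7 collections generate NE(X_Σ); each relation:

  P={3,9}:  v_{3} + v_{9} = 0  →  sig = (2;())
  P={4,5}:  v_{4} + v_{5} = 0  →  sig = (2;())
  P={7,8}:  v_{7} + v_{8} = 0  →  sig = (2;())
  P={1,3}:  v_{1} + v_{3} = v_{5}  →  sig = (2;(1))
  P={1,4}:  v_{1} + v_{4} = v_{9}  →  sig = (2;(1))
  P={2,6}:  v_{2} + v_{6} = v_{8}  →  sig = (2;(1))
  P={5,9}:  v_{5} + v_{9} = v_{1}  →  sig = (2;(1))

Signatures (|P|; sorted positive RHS coefficients), sorted:
    |P|=2: 7 collections, coeffs (), (), (), (1), (1), (1), (1)


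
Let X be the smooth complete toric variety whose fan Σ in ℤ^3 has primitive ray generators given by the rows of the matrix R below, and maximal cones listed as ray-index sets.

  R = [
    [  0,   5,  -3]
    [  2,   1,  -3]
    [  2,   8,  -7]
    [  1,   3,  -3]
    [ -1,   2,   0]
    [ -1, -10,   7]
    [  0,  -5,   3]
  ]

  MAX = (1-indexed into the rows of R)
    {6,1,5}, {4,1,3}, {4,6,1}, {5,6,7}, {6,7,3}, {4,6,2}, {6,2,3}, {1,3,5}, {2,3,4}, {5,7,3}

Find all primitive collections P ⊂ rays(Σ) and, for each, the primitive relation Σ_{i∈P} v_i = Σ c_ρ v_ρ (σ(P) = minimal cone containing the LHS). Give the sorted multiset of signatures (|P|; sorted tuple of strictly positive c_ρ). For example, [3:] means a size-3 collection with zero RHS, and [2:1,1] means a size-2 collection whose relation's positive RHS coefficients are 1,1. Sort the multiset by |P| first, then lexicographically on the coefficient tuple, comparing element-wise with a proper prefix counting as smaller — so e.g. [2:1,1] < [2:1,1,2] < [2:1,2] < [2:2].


Primitive collections (9):

  {1,7}:  v_{1} + v_{7} = 0  so sig = [2:]
  {2,5}:  v_{2} + v_{5} = v_{4}  so sig = [2:1]
  {4,5}:  v_{4} + v_{5} = v_{1}  so sig = [2:1]
  {4,7}:  v_{4} + v_{7} = v_{3} + v_{6}  so sig = [2:1,1]
  {1,2}:  v_{1} + v_{2} = 2·v_{4}  so sig = [2:2]
  {2,7}:  v_{2} + v_{7} = 2·v_{3} + 2·v_{6}  so sig = [2:2,2]
  {3,5,6}:  v_{3} + v_{5} + v_{6} = 0  so sig = [3:]
  {1,3,6}:  v_{1} + v_{3} + v_{6} = v_{4}  so sig = [3:1]
  {3,4,6}:  v_{3} + v_{4} + v_{6} = v_{2}  so sig = [3:1]

Signatures (|P|; sorted positive RHS coefficients), sorted:
    [2:]
    [2:1]
    [2:1]
    [2:1,1]
    [2:2]
    [2:2,2]
    [3:]
    [3:1]
    [3:1]


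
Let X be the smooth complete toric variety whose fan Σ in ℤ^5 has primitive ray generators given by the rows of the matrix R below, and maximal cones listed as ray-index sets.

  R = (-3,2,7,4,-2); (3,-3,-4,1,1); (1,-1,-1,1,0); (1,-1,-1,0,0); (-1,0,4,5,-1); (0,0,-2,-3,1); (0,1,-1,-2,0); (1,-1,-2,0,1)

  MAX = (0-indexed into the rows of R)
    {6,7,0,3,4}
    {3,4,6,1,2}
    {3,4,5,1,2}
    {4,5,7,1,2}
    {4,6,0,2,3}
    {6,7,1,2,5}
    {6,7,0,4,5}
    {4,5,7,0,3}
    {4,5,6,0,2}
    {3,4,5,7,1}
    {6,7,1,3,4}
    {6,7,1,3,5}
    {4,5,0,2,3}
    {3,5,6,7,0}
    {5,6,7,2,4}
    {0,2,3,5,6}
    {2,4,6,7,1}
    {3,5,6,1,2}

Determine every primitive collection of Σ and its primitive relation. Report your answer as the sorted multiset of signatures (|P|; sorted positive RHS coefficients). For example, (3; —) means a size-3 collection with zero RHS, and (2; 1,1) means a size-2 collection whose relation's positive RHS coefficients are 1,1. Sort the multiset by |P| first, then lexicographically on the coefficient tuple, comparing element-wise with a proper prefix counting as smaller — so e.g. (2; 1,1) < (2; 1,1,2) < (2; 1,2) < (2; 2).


|primitive collections| = 5. Relations:

  P = {0,1}:  v_{0} + v_{1} = v_{3} + v_{4} ; sig = (2; 1,1)
  P = {0,2,7}:  v_{0} + v_{2} + v_{7} = v_{4} ; sig = (3; 1)
  P = {2,3,7}:  v_{2} + v_{3} + v_{7} = v_{1} ; sig = (3; 1)
  P = {3,4,5,6}:  v_{3} + v_{4} + v_{5} + v_{6} = 0 ; sig = (4; —)
  P = {1,4,5,6}:  v_{1} + v_{4} + v_{5} + v_{6} = v_{2} + v_{7} ; sig = (4; 1,1)

Signatures (|P|; sorted positive RHS coefficients), sorted:
    |P|=2: 1 collection, coeffs (1,1)
    |P|=3: 2 collections, coeffs (1), (1)
    |P|=4: 2 collections, coeffs (), (1,1)


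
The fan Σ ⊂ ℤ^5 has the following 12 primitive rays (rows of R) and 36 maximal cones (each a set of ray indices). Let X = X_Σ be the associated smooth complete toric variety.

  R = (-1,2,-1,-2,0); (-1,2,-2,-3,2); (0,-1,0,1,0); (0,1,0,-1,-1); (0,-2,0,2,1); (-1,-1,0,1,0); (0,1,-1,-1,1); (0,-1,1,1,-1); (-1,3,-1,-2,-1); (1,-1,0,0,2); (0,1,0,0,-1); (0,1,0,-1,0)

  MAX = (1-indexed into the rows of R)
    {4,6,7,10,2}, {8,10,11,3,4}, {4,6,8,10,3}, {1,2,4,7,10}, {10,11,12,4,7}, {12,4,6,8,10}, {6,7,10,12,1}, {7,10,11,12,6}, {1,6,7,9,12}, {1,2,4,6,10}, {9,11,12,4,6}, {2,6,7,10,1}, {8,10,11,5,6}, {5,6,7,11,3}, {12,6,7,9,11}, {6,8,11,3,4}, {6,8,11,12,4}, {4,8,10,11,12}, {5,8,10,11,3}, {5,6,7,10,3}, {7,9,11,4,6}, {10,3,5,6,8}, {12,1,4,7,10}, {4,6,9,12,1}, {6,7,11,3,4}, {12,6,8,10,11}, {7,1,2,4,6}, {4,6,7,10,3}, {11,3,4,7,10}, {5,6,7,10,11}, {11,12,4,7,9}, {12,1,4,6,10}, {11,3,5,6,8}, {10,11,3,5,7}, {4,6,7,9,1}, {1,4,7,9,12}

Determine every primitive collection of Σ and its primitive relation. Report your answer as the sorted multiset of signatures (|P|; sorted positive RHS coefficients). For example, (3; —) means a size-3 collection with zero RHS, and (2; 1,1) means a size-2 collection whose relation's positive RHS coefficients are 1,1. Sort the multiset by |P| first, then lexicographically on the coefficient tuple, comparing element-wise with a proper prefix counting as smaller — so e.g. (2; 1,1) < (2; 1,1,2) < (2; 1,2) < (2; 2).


Primitive collections (22):

  P = {3,12}:  v_{3} + v_{12} = 0 — sig = (2; —)
  P = {7,8}:  v_{7} + v_{8} = 0 — sig = (2; —)
  P = {1,11}:  v_{1} + v_{11} = v_{9} — sig = (2; 1)
  P = {4,5}:  v_{4} + v_{5} = v_{3} — sig = (2; 1)
  P = {1,5}:  v_{1} + v_{5} = v_{6} + v_{7} — sig = (2; 1,1)
  P = {2,11}:  v_{2} + v_{11} = v_{1} + v_{7} — sig = (2; 1,1)
  P = {9,10}:  v_{9} + v_{10} = v_{7} + v_{12} — sig = (2; 1,1)
  P = {1,3}:  v_{1} + v_{3} = v_{4} + v_{6} + v_{7} — sig = (2; 1,1,1)
  P = {1,8}:  v_{1} + v_{8} = v_{4} + v_{6} + v_{12} — sig = (2; 1,1,1)
  P = {5,9}:  v_{5} + v_{9} = v_{6} + v_{7} + v_{11} — sig = (2; 1,1,1)
  P = {5,12}:  v_{5} + v_{12} = v_{6} + v_{10} + v_{11} — sig = (2; 1,1,1)
  P = {2,8}:  v_{2} + v_{8} = v_{1} + v_{4} + v_{6} + v_{10} — sig = (2; 1,1,1,1)
  P = {3,9}:  v_{3} + v_{9} = v_{4} + v_{6} + v_{7} + v_{11} — sig = (2; 1,1,1,1)
  P = {8,9}:  v_{8} + v_{9} = v_{4} + v_{6} + v_{11} + v_{12} — sig = (2; 1,1,1,1)
  P = {2,5}:  v_{2} + v_{5} = v_{4} + 2·v_{6} + 2·v_{7} + v_{10} — sig = (2; 1,1,2,2)
  P = {2,9}:  v_{2} + v_{9} = 2·v_{1} + v_{7} — sig = (2; 1,2)
  P = {2,12}:  v_{2} + v_{12} = 2·v_{1} + v_{10} — sig = (2; 1,2)
  P = {2,3}:  v_{2} + v_{3} = 2·v_{4} + 2·v_{6} + 2·v_{7} + v_{10} — sig = (2; 1,2,2,2)
  P = {4,6,10,11}:  v_{4} + v_{6} + v_{10} + v_{11} = 0 — sig = (4; —)
  P = {3,6,10,11}:  v_{3} + v_{6} + v_{10} + v_{11} = v_{5} — sig = (4; 1)
  P = {4,6,7,12}:  v_{4} + v_{6} + v_{7} + v_{12} = v_{1} — sig = (4; 1)
  P = {1,4,6,7,10}:  v_{1} + v_{4} + v_{6} + v_{7} + v_{10} = v_{2} — sig = (5; 1)

Signatures (|P|; sorted positive RHS coefficients), sorted:
    |P|=2: 18 collections, coeffs (), (), (1), (1), (1,1), (1,1), (1,1), (1,1,1), (1,1,1), (1,1,1), (1,1,1), (1,1,1,1), (1,1,1,1), (1,1,1,1), (1,1,2,2), (1,2), (1,2), (1,2,2,2)
    |P|=4: 3 collections, coeffs (), (1), (1)
    |P|=5: 1 collection, coeffs (1)


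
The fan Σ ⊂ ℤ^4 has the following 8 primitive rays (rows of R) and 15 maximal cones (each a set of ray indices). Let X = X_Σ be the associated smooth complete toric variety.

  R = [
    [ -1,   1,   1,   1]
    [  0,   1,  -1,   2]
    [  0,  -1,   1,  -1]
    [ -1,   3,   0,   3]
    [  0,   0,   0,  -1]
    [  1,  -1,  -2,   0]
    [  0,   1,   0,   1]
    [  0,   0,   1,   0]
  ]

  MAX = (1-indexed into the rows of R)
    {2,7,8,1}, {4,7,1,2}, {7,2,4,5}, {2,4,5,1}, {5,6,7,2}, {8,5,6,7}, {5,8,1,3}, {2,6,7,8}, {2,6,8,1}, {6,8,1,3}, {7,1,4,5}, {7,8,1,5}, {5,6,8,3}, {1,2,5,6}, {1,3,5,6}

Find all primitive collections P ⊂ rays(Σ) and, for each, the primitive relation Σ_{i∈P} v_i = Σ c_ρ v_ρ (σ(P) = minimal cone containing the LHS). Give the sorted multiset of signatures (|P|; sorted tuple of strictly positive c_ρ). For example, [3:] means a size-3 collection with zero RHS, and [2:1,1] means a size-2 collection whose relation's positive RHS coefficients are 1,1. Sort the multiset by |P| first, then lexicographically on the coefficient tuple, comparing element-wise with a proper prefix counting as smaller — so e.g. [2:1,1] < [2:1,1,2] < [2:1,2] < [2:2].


Primitive collections (9):

  • {3,7}:  v_{3} + v_{7} = v_{8}  ⟹  sig = [2:1]
  • {3,4}:  v_{3} + v_{4} = v_{1} + v_{7}  ⟹  sig = [2:1,1]
  • {2,3}:  v_{2} + v_{3} = v_{1} + v_{6} + v_{8}  ⟹  sig = [2:1,1,1]
  • {4,6}:  v_{4} + v_{6} = 2·v_{2} + v_{5}  ⟹  sig = [2:1,2]
  • {4,8}:  v_{4} + v_{8} = v_{1} + 2·v_{7}  ⟹  sig = [2:1,2]
  • {1,6,7}:  v_{1} + v_{6} + v_{7} = v_{2}  ⟹  sig = [3:1]
  • {2,5,8}:  v_{2} + v_{5} + v_{8} = v_{7}  ⟹  sig = [3:1]
  • {1,5,6,8}:  v_{1} + v_{5} + v_{6} + v_{8} = 0  ⟹  sig = [4:]
  • {1,2,5,7}:  v_{1} + v_{2} + v_{5} + v_{7} = v_{4}  ⟹  sig = [4:1]

Hence PRS(X_Σ) =
[[2:1], [2:1,1], [2:1,1,1], [2:1,2], [2:1,2], [3:1], [3:1], [4:], [4:1]]


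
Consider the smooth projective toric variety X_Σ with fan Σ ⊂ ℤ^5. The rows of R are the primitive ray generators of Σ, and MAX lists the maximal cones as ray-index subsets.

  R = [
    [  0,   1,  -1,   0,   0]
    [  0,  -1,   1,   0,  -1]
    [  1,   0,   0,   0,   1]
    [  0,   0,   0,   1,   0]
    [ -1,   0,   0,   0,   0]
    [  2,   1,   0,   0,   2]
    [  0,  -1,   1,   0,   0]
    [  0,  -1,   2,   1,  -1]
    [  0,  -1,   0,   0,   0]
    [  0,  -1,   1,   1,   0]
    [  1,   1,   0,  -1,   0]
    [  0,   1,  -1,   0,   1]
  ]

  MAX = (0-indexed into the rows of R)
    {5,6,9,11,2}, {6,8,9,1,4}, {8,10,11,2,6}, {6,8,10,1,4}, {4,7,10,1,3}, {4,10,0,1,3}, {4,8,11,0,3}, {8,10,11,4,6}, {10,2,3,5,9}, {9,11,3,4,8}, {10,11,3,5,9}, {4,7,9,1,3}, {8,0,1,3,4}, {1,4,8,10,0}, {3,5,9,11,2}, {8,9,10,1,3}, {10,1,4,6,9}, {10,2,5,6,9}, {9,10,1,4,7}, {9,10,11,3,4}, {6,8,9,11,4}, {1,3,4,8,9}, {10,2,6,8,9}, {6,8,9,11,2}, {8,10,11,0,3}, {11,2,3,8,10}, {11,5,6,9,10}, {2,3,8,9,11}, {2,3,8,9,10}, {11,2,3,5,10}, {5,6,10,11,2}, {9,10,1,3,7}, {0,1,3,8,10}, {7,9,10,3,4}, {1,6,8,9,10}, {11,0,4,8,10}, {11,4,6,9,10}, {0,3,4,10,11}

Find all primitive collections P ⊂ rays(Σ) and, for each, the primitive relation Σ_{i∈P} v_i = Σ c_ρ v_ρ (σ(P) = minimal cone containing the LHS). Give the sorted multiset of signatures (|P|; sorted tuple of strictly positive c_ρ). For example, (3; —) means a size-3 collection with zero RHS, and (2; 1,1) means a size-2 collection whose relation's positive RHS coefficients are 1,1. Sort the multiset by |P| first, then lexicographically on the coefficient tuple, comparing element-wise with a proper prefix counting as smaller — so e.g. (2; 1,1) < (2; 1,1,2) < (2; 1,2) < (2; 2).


The 22 primitive collections of Σ (r=12, n=5):

  P = {0,6}:  v_{0} + v_{6} = 0 ; sig = (2; —)
  P = {1,11}:  v_{1} + v_{11} = 0 ; sig = (2; —)
  P = {0,9}:  v_{0} + v_{9} = v_{3} ; sig = (2; 1)
  P = {3,6}:  v_{3} + v_{6} = v_{9} ; sig = (2; 1)
  P = {2,4}:  v_{2} + v_{4} = v_{6} + v_{11} ; sig = (2; 1,1)
  P = {7,8}:  v_{7} + v_{8} = v_{1} + v_{9} ; sig = (2; 1,1)
  P = {1,2}:  v_{1} + v_{2} = v_{8} + v_{9} + v_{10} ; sig = (2; 1,1,1)
  P = {1,5}:  v_{1} + v_{5} = v_{2} + v_{9} + v_{10} ; sig = (2; 1,1,1)
  P = {0,2}:  v_{0} + v_{2} = v_{3} + v_{8} + v_{10} + v_{11} ; sig = (2; 1,1,1,1)
  P = {0,5}:  v_{0} + v_{5} = v_{2} + v_{3} + v_{10} + v_{11} ; sig = (2; 1,1,1,1)
  P = {7,11}:  v_{7} + v_{11} = v_{3} + v_{4} + v_{9} + v_{10} ; sig = (2; 1,1,1,1)
  P = {0,7}:  v_{0} + v_{7} = v_{1} + 2·v_{3} + v_{4} + v_{10} ; sig = (2; 1,1,1,2)
  P = {4,5}:  v_{4} + v_{5} = v_{6} + v_{9} + v_{10} + 2·v_{11} ; sig = (2; 1,1,1,2)
  P = {6,7}:  v_{6} + v_{7} = v_{1} + v_{4} + 2·v_{9} + v_{10} ; sig = (2; 1,1,1,2)
  P = {2,7}:  v_{2} + v_{7} = 2·v_{9} + v_{10} ; sig = (2; 1,2)
  P = {5,7}:  v_{5} + v_{7} = 3·v_{9} + 2·v_{10} + v_{11} ; sig = (2; 1,2,3)
  P = {5,8}:  v_{5} + v_{8} = 2·v_{2} ; sig = (2; 2)
  P = {3,4,8,10}:  v_{3} + v_{4} + v_{8} + v_{10} = 0 ; sig = (4; —)
  P = {2,9,10,11}:  v_{2} + v_{9} + v_{10} + v_{11} = v_{5} ; sig = (4; 1)
  P = {4,8,9,10}:  v_{4} + v_{8} + v_{9} + v_{10} = v_{6} ; sig = (4; 1)
  P = {8,9,10,11}:  v_{8} + v_{9} + v_{10} + v_{11} = v_{2} ; sig = (4; 1)
  P = {1,3,4,9,10}:  v_{1} + v_{3} + v_{4} + v_{9} + v_{10} = v_{7} ; sig = (5; 1)

so the primitive-relation signature multiset is
{ (2; —) ×2,  (2; 1) ×2,  (2; 1,1) ×2,  (2; 1,1,1) ×2,  (2; 1,1,1,1) ×3,  (2; 1,1,1,2) ×3,  (2; 1,2),  (2; 1,2,3),  (2; 2),  (4; —),  (4; 1) ×3,  (5; 1) }


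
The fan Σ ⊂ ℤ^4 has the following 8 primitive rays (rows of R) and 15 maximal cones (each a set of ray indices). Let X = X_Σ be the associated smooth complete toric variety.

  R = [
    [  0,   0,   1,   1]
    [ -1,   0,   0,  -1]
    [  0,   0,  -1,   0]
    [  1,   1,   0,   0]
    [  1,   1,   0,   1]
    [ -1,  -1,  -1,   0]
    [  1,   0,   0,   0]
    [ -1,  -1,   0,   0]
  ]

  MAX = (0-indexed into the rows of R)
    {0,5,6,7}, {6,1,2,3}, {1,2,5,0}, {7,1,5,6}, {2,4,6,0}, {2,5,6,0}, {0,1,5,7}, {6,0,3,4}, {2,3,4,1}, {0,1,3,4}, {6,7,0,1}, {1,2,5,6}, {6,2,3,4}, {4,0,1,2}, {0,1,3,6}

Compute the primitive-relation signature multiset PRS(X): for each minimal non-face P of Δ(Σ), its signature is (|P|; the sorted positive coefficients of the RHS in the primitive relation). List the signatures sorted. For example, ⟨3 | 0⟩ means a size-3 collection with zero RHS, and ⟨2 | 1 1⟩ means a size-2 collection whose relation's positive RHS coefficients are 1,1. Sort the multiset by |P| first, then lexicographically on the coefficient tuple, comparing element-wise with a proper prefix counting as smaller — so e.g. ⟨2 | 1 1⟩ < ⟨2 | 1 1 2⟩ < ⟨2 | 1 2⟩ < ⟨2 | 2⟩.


Minimal non-faces — 9 found among 8 rays, 15 max cones:

  {3,7}:  v_{3} + v_{7} = 0  ⇒ sig = ⟨2 | 0⟩
  {2,7}:  v_{2} + v_{7} = v_{5}  ⇒ sig = ⟨2 | 1⟩
  {3,5}:  v_{3} + v_{5} = v_{2}  ⇒ sig = ⟨2 | 1⟩
  {4,7}:  v_{4} + v_{7} = v_{0} + v_{2}  ⇒ sig = ⟨2 | 1 1⟩
  {4,5}:  v_{4} + v_{5} = v_{0} + 2·v_{2}  ⇒ sig = ⟨2 | 1 2⟩
  {0,2,3}:  v_{0} + v_{2} + v_{3} = v_{4}  ⇒ sig = ⟨3 | 1⟩
  {1,4,6}:  v_{1} + v_{4} + v_{6} = v_{3}  ⇒ sig = ⟨3 | 1⟩
  {0,1,2,6}:  v_{0} + v_{1} + v_{2} + v_{6} = 0  ⇒ sig = ⟨4 | 0⟩
  {0,1,5,6}:  v_{0} + v_{1} + v_{5} + v_{6} = v_{7}  ⇒ sig = ⟨4 | 1⟩

so the primitive-relation signature multiset is
    ⟨2 | 0⟩
    ⟨2 | 1⟩
    ⟨2 | 1⟩
    ⟨2 | 1 1⟩
    ⟨2 | 1 2⟩
    ⟨3 | 1⟩
    ⟨3 | 1⟩
    ⟨4 | 0⟩
    ⟨4 | 1⟩


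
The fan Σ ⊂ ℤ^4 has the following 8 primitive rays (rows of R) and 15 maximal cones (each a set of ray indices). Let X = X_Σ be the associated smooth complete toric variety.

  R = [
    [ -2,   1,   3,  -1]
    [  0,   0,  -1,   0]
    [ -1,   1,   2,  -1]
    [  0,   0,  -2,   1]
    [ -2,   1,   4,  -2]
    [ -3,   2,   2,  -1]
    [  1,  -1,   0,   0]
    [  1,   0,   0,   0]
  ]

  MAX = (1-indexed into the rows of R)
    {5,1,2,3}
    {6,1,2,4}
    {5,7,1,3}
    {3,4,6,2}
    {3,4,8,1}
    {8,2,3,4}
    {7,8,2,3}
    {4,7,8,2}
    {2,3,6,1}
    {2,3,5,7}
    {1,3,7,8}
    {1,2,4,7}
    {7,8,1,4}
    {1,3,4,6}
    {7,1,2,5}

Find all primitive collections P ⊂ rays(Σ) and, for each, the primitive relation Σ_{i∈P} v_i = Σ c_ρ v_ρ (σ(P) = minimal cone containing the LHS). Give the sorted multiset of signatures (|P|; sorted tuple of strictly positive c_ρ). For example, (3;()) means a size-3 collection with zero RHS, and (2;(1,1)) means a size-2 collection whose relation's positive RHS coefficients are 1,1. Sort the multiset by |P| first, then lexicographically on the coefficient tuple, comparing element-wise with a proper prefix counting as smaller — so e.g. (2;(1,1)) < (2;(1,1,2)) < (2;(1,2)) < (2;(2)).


Primitive collections (9):

  {4,5}:  v_{4} + v_{5} = v_{1} + v_{2}  →  sig = (2;(1,1))
  {6,7}:  v_{6} + v_{7} = v_{1} + v_{2}  →  sig = (2;(1,1))
  {5,8}:  v_{5} + v_{8} = 2·v_{3} + v_{7}  →  sig = (2;(1,2))
  {6,8}:  v_{6} + v_{8} = 2·v_{3} + v_{4}  →  sig = (2;(1,2))
  {5,6}:  v_{5} + v_{6} = 2·v_{1} + 2·v_{2} + v_{3}  →  sig = (2;(1,2,2))
  {3,4,7}:  v_{3} + v_{4} + v_{7} = 0  →  sig = (3;())
  {1,2,8}:  v_{1} + v_{2} + v_{8} = v_{3}  →  sig = (3;(1))
  {1,2,3,4}:  v_{1} + v_{2} + v_{3} + v_{4} = v_{6}  →  sig = (4;(1))
  {1,2,3,7}:  v_{1} + v_{2} + v_{3} + v_{7} = v_{5}  →  sig = (4;(1))

Sorted signature multiset PRS(X):
    |P|=2: 5 collections, coeffs (1,1), (1,1), (1,2), (1,2), (1,2,2)
    |P|=3: 2 collections, coeffs (), (1)
    |P|=4: 2 collections, coeffs (1), (1)


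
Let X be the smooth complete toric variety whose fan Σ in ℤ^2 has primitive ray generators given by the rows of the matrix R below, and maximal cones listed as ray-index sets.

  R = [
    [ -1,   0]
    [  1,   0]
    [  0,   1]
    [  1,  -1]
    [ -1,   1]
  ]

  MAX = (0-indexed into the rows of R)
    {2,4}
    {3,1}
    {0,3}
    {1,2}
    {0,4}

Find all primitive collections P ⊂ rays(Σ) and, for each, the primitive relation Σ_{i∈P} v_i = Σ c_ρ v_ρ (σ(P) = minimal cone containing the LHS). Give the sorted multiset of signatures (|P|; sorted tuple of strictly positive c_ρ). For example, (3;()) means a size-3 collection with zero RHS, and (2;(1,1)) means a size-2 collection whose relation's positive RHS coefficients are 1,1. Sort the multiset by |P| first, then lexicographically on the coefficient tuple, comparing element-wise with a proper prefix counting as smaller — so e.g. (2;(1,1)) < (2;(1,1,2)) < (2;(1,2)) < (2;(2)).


Δ(Σ) — 5 vertices, 5 min non-faces:

  P = {0,1}:  v_{0} + v_{1} = 0 ; sig = (2;())
  P = {3,4}:  v_{3} + v_{4} = 0 ; sig = (2;())
  P = {0,2}:  v_{0} + v_{2} = v_{4} ; sig = (2;(1))
  P = {1,4}:  v_{1} + v_{4} = v_{2} ; sig = (2;(1))
  P = {2,3}:  v_{2} + v_{3} = v_{1} ; sig = (2;(1))

Sorted signature multiset PRS(X):
[(2;()), (2;()), (2;(1)), (2;(1)), (2;(1))]
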